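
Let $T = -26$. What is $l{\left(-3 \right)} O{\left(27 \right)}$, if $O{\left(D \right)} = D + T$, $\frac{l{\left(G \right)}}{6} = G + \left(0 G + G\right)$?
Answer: $-36$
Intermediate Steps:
$l{\left(G \right)} = 12 G$ ($l{\left(G \right)} = 6 \left(G + \left(0 G + G\right)\right) = 6 \left(G + \left(0 + G\right)\right) = 6 \left(G + G\right) = 6 \cdot 2 G = 12 G$)
$O{\left(D \right)} = -26 + D$ ($O{\left(D \right)} = D - 26 = -26 + D$)
$l{\left(-3 \right)} O{\left(27 \right)} = 12 \left(-3\right) \left(-26 + 27\right) = \left(-36\right) 1 = -36$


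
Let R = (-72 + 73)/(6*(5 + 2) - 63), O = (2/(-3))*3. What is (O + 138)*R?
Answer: -136/21 ≈ -6.4762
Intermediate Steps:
O = -2 (O = (2*(-⅓))*3 = -⅔*3 = -2)
R = -1/21 (R = 1/(6*7 - 63) = 1/(42 - 63) = 1/(-21) = 1*(-1/21) = -1/21 ≈ -0.047619)
(O + 138)*R = (-2 + 138)*(-1/21) = 136*(-1/21) = -136/21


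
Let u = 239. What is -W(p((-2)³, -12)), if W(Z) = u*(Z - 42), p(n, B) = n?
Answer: 11950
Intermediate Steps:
W(Z) = -10038 + 239*Z (W(Z) = 239*(Z - 42) = 239*(-42 + Z) = -10038 + 239*Z)
-W(p((-2)³, -12)) = -(-10038 + 239*(-2)³) = -(-10038 + 239*(-8)) = -(-10038 - 1912) = -1*(-11950) = 11950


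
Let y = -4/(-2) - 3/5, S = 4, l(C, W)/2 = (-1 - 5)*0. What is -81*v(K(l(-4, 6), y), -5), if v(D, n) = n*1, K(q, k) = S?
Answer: 405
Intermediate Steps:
l(C, W) = 0 (l(C, W) = 2*((-1 - 5)*0) = 2*(-6*0) = 2*0 = 0)
y = 7/5 (y = -4*(-1/2) - 3*1/5 = 2 - 3/5 = 7/5 ≈ 1.4000)
K(q, k) = 4
v(D, n) = n
-81*v(K(l(-4, 6), y), -5) = -81*(-5) = 405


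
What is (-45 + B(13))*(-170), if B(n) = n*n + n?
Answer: -23290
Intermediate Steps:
B(n) = n + n² (B(n) = n² + n = n + n²)
(-45 + B(13))*(-170) = (-45 + 13*(1 + 13))*(-170) = (-45 + 13*14)*(-170) = (-45 + 182)*(-170) = 137*(-170) = -23290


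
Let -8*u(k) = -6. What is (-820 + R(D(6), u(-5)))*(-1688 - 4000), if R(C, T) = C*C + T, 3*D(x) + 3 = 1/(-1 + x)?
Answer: 116373478/25 ≈ 4.6549e+6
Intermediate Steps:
D(x) = -1 + 1/(3*(-1 + x))
u(k) = ¾ (u(k) = -⅛*(-6) = ¾)
R(C, T) = T + C² (R(C, T) = C² + T = T + C²)
(-820 + R(D(6), u(-5)))*(-1688 - 4000) = (-820 + (¾ + ((4/3 - 1*6)/(-1 + 6))²))*(-1688 - 4000) = (-820 + (¾ + ((4/3 - 6)/5)²))*(-5688) = (-820 + (¾ + ((⅕)*(-14/3))²))*(-5688) = (-820 + (¾ + (-14/15)²))*(-5688) = (-820 + (¾ + 196/225))*(-5688) = (-820 + 1459/900)*(-5688) = -736541/900*(-5688) = 116373478/25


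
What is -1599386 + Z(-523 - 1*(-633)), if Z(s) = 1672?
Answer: -1597714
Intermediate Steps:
-1599386 + Z(-523 - 1*(-633)) = -1599386 + 1672 = -1597714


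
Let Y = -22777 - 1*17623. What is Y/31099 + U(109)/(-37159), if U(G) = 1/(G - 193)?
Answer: -126102751301/97071050244 ≈ -1.2991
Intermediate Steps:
Y = -40400 (Y = -22777 - 17623 = -40400)
U(G) = 1/(-193 + G)
Y/31099 + U(109)/(-37159) = -40400/31099 + 1/((-193 + 109)*(-37159)) = -40400*1/31099 - 1/37159/(-84) = -40400/31099 - 1/84*(-1/37159) = -40400/31099 + 1/3121356 = -126102751301/97071050244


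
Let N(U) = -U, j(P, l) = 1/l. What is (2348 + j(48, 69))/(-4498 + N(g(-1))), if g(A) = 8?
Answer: -162013/310914 ≈ -0.52109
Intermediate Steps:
(2348 + j(48, 69))/(-4498 + N(g(-1))) = (2348 + 1/69)/(-4498 - 1*8) = (2348 + 1/69)/(-4498 - 8) = (162013/69)/(-4506) = (162013/69)*(-1/4506) = -162013/310914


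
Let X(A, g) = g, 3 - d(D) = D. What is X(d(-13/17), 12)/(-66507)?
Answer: -4/22169 ≈ -0.00018043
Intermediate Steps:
d(D) = 3 - D
X(d(-13/17), 12)/(-66507) = 12/(-66507) = 12*(-1/66507) = -4/22169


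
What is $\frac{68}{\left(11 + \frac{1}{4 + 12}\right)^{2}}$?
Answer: $\frac{17408}{31329} \approx 0.55565$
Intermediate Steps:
$\frac{68}{\left(11 + \frac{1}{4 + 12}\right)^{2}} = \frac{68}{\left(11 + \frac{1}{16}\right)^{2}} = \frac{68}{\left(\frac{177}{16}\right)^{2}} = \frac{68}{\frac{31329}{256}} = 68 \cdot \frac{256}{31329} = \frac{17408}{31329}$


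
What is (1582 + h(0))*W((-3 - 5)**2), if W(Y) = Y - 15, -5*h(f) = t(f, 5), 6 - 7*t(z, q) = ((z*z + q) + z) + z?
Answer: 387583/5 ≈ 77517.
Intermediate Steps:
t(z, q) = 6/7 - 2*z/7 - q/7 - z**2/7 (t(z, q) = 6/7 - (((z*z + q) + z) + z)/7 = 6/7 - (((z**2 + q) + z) + z)/7 = 6/7 - (((q + z**2) + z) + z)/7 = 6/7 - ((q + z + z**2) + z)/7 = 6/7 - (q + z**2 + 2*z)/7 = 6/7 + (-2*z/7 - q/7 - z**2/7) = 6/7 - 2*z/7 - q/7 - z**2/7)
h(f) = -1/35 + f**2/35 + 2*f/35 (h(f) = -(6/7 - 2*f/7 - 1/7*5 - f**2/7)/5 = -(6/7 - 2*f/7 - 5/7 - f**2/7)/5 = -(1/7 - 2*f/7 - f**2/7)/5 = -1/35 + f**2/35 + 2*f/35)
W(Y) = -15 + Y
(1582 + h(0))*W((-3 - 5)**2) = (1582 + (-1/35 + (1/35)*0**2 + (2/35)*0))*(-15 + (-3 - 5)**2) = (1582 + (-1/35 + (1/35)*0 + 0))*(-15 + (-8)**2) = (1582 + (-1/35 + 0 + 0))*(-15 + 64) = (1582 - 1/35)*49 = (55369/35)*49 = 387583/5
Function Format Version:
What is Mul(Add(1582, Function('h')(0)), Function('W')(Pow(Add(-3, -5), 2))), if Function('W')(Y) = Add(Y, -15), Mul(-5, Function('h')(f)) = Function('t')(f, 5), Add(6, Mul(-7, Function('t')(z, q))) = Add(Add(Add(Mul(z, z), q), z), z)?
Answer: Rational(387583, 5) ≈ 77517.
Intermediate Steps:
Function('t')(z, q) = Add(Rational(6, 7), Mul(Rational(-2, 7), z), Mul(Rational(-1, 7), q), Mul(Rational(-1, 7), Pow(z, 2))) (Function('t')(z, q) = Add(Rational(6, 7), Mul(Rational(-1, 7), Add(Add(Add(Mul(z, z), q), z), z))) = Add(Rational(6, 7), Mul(Rational(-1, 7), Add(Add(Add(Pow(z, 2), q), z), z))) = Add(Rational(6, 7), Mul(Rational(-1, 7), Add(Add(Add(q, Pow(z, 2)), z), z))) = Add(Rational(6, 7), Mul(Rational(-1, 7), Add(Add(q, z, Pow(z, 2)), z))) = Add(Rational(6, 7), Mul(Rational(-1, 7), Add(q, Pow(z, 2), Mul(2, z)))) = Add(Rational(6, 7), Add(Mul(Rational(-2, 7), z), Mul(Rational(-1, 7), q), Mul(Rational(-1, 7), Pow(z, 2)))) = Add(Rational(6, 7), Mul(Rational(-2, 7), z), Mul(Rational(-1, 7), q), Mul(Rational(-1, 7), Pow(z, 2))))
Function('h')(f) = Add(Rational(-1, 35), Mul(Rational(1, 35), Pow(f, 2)), Mul(Rational(2, 35), f)) (Function('h')(f) = Mul(Rational(-1, 5), Add(Rational(6, 7), Mul(Rational(-2, 7), f), Mul(Rational(-1, 7), 5), Mul(Rational(-1, 7), Pow(f, 2)))) = Mul(Rational(-1, 5), Add(Rational(6, 7), Mul(Rational(-2, 7), f), Rational(-5, 7), Mul(Rational(-1, 7), Pow(f, 2)))) = Mul(Rational(-1, 5), Add(Rational(1, 7), Mul(Rational(-2, 7), f), Mul(Rational(-1, 7), Pow(f, 2)))) = Add(Rational(-1, 35), Mul(Rational(1, 35), Pow(f, 2)), Mul(Rational(2, 35), f)))
Function('W')(Y) = Add(-15, Y)
Mul(Add(1582, Function('h')(0)), Function('W')(Pow(Add(-3, -5), 2))) = Mul(Add(1582, Add(Rational(-1, 35), Mul(Rational(1, 35), Pow(0, 2)), Mul(Rational(2, 35), 0))), Add(-15, Pow(Add(-3, -5), 2))) = Mul(Add(1582, Add(Rational(-1, 35), Mul(Rational(1, 35), 0), 0)), Add(-15, Pow(-8, 2))) = Mul(Add(1582, Add(Rational(-1, 35), 0, 0)), Add(-15, 64)) = Mul(Add(1582, Rational(-1, 35)), 49) = Mul(Rational(55369, 35), 49) = Rational(387583, 5)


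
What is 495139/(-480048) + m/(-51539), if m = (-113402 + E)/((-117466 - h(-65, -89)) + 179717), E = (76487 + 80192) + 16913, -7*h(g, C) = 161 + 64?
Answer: -5563006683369631/5393357593351152 ≈ -1.0315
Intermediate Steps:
h(g, C) = -225/7 (h(g, C) = -(161 + 64)/7 = -⅐*225 = -225/7)
E = 173592 (E = 156679 + 16913 = 173592)
m = 210665/217991 (m = (-113402 + 173592)/((-117466 - 1*(-225/7)) + 179717) = 60190/((-117466 + 225/7) + 179717) = 60190/(-822037/7 + 179717) = 60190/(435982/7) = 60190*(7/435982) = 210665/217991 ≈ 0.96639)
495139/(-480048) + m/(-51539) = 495139/(-480048) + (210665/217991)/(-51539) = 495139*(-1/480048) + (210665/217991)*(-1/51539) = -495139/480048 - 210665/11235038149 = -5563006683369631/5393357593351152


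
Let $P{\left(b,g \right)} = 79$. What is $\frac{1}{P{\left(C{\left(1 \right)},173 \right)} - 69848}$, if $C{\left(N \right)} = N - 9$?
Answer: $- \frac{1}{69769} \approx -1.4333 \cdot 10^{-5}$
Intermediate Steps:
$C{\left(N \right)} = -9 + N$ ($C{\left(N \right)} = N - 9 = -9 + N$)
$\frac{1}{P{\left(C{\left(1 \right)},173 \right)} - 69848} = \frac{1}{79 - 69848} = \frac{1}{-69769} = - \frac{1}{69769}$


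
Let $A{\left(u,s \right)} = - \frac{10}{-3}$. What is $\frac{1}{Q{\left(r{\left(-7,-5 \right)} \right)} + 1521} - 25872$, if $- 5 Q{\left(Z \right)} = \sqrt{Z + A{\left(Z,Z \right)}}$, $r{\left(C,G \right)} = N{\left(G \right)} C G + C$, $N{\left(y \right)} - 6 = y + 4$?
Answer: $- \frac{4488987504117}{173507561} + \frac{5 \sqrt{1542}}{173507561} \approx -25872.0$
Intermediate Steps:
$N{\left(y \right)} = 10 + y$ ($N{\left(y \right)} = 6 + \left(y + 4\right) = 6 + \left(4 + y\right) = 10 + y$)
$A{\left(u,s \right)} = \frac{10}{3}$ ($A{\left(u,s \right)} = \left(-10\right) \left(- \frac{1}{3}\right) = \frac{10}{3}$)
$r{\left(C,G \right)} = C + C G \left(10 + G\right)$ ($r{\left(C,G \right)} = \left(10 + G\right) C G + C = C \left(10 + G\right) G + C = C G \left(10 + G\right) + C = C + C G \left(10 + G\right)$)
$Q{\left(Z \right)} = - \frac{\sqrt{\frac{10}{3} + Z}}{5}$ ($Q{\left(Z \right)} = - \frac{\sqrt{Z + \frac{10}{3}}}{5} = - \frac{\sqrt{\frac{10}{3} + Z}}{5}$)
$\frac{1}{Q{\left(r{\left(-7,-5 \right)} \right)} + 1521} - 25872 = \frac{1}{- \frac{\sqrt{30 + 9 \left(- 7 \left(1 - 5 \left(10 - 5\right)\right)\right)}}{15} + 1521} - 25872 = \frac{1}{- \frac{\sqrt{30 + 9 \left(- 7 \left(1 - 25\right)\right)}}{15} + 1521} - 25872 = \frac{1}{- \frac{\sqrt{30 + 9 \left(\left(-7\right) \left(-24\right)\right)}}{15} + 1521} - 25872 = \frac{1}{- \frac{\sqrt{30 + 9 \cdot 168}}{15} + 1521} - 25872 = \frac{1}{- \frac{\sqrt{30 + 1512}}{15} + 1521} - 25872 = \frac{1}{- \frac{\sqrt{1542}}{15} + 1521} - 25872 = \frac{1}{1521 - \frac{\sqrt{1542}}{15}} - 25872 = -25872 + \frac{1}{1521 - \frac{\sqrt{1542}}{15}}$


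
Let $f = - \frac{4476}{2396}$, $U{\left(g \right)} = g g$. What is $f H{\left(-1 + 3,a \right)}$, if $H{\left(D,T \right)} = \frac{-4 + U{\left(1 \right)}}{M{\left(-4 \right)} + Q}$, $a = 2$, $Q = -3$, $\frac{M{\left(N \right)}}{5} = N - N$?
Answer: $- \frac{1119}{599} \approx -1.8681$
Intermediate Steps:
$M{\left(N \right)} = 0$ ($M{\left(N \right)} = 5 \left(N - N\right) = 5 \cdot 0 = 0$)
$U{\left(g \right)} = g^{2}$
$H{\left(D,T \right)} = 1$ ($H{\left(D,T \right)} = \frac{-4 + 1^{2}}{0 - 3} = \frac{-4 + 1}{-3} = \left(-3\right) \left(- \frac{1}{3}\right) = 1$)
$f = - \frac{1119}{599}$ ($f = \left(-4476\right) \frac{1}{2396} = - \frac{1119}{599} \approx -1.8681$)
$f H{\left(-1 + 3,a \right)} = \left(- \frac{1119}{599}\right) 1 = - \frac{1119}{599}$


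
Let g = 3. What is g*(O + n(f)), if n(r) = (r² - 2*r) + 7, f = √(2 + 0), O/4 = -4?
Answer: -21 - 6*√2 ≈ -29.485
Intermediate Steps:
O = -16 (O = 4*(-4) = -16)
f = √2 ≈ 1.4142
n(r) = 7 + r² - 2*r
g*(O + n(f)) = 3*(-16 + (7 + (√2)² - 2*√2)) = 3*(-16 + (7 + 2 - 2*√2)) = 3*(-16 + (9 - 2*√2)) = 3*(-7 - 2*√2) = -21 - 6*√2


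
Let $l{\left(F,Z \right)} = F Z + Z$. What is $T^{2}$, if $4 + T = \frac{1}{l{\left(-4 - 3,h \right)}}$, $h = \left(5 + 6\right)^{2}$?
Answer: $\frac{8439025}{527076} \approx 16.011$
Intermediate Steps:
$h = 121$ ($h = 11^{2} = 121$)
$l{\left(F,Z \right)} = Z + F Z$
$T = - \frac{2905}{726}$ ($T = -4 + \frac{1}{121 \left(1 - 7\right)} = -4 + \frac{1}{121 \left(-6\right)} = -4 + \frac{1}{-726} = -4 - \frac{1}{726} = - \frac{2905}{726} \approx -4.0014$)
$T^{2} = \left(- \frac{2905}{726}\right)^{2} = \frac{8439025}{527076}$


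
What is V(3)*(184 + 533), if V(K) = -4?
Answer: -2868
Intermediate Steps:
V(3)*(184 + 533) = -4*(184 + 533) = -4*717 = -2868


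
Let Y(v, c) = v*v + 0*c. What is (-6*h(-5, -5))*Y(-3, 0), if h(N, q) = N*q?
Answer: -1350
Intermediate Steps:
Y(v, c) = v² (Y(v, c) = v² + 0 = v²)
(-6*h(-5, -5))*Y(-3, 0) = -(-30)*(-5)*(-3)² = -6*25*9 = -150*9 = -1350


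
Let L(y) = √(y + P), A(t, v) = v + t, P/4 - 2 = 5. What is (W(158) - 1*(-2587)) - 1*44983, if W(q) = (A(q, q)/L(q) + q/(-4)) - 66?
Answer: -85003/2 + 158*√186/93 ≈ -42478.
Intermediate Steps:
P = 28 (P = 8 + 4*5 = 8 + 20 = 28)
A(t, v) = t + v
L(y) = √(28 + y) (L(y) = √(y + 28) = √(28 + y))
W(q) = -66 - q/4 + 2*q/√(28 + q) (W(q) = ((q + q)/(√(28 + q)) + q/(-4)) - 66 = ((2*q)/√(28 + q) + q*(-¼)) - 66 = (2*q/√(28 + q) - q/4) - 66 = (-q/4 + 2*q/√(28 + q)) - 66 = -66 - q/4 + 2*q/√(28 + q))
(W(158) - 1*(-2587)) - 1*44983 = ((-66 - ¼*158 + 2*158/√(28 + 158)) - 1*(-2587)) - 1*44983 = ((-66 - 79/2 + 2*158/√186) + 2587) - 44983 = ((-66 - 79/2 + 2*158*(√186/186)) + 2587) - 44983 = ((-66 - 79/2 + 158*√186/93) + 2587) - 44983 = ((-211/2 + 158*√186/93) + 2587) - 44983 = (4963/2 + 158*√186/93) - 44983 = -85003/2 + 158*√186/93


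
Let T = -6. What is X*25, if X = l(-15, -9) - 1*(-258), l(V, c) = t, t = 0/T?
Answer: 6450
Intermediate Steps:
t = 0 (t = 0/(-6) = 0*(-⅙) = 0)
l(V, c) = 0
X = 258 (X = 0 - 1*(-258) = 0 + 258 = 258)
X*25 = 258*25 = 6450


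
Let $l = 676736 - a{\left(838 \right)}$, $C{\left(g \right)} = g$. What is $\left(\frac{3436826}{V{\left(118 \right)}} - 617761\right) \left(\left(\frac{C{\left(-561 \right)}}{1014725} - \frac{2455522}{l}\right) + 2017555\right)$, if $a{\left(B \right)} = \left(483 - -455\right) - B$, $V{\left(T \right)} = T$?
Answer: $- \frac{12027252444039856613456361}{10127342110225} \approx -1.1876 \cdot 10^{12}$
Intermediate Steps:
$a{\left(B \right)} = 938 - B$ ($a{\left(B \right)} = \left(483 + 455\right) - B = 938 - B$)
$l = 676636$ ($l = 676736 - \left(938 - 838\right) = 676736 - 100 = 676636$)
$\left(\frac{3436826}{V{\left(118 \right)}} - 617761\right) \left(\left(\frac{C{\left(-561 \right)}}{1014725} - \frac{2455522}{l}\right) + 2017555\right) = \left(\frac{3436826}{118} - 617761\right) \left(\left(- \frac{561}{1014725} - \frac{2455522}{676636}\right) + 2017555\right) = \left(3436826 \cdot \frac{1}{118} - 617761\right) \left(\left(\left(-561\right) \frac{1}{1014725} - \frac{1227761}{338318}\right) + 2017555\right) = \left(\frac{1718413}{59} - 617761\right) \left(\left(- \frac{561}{1014725} - \frac{1227761}{338318}\right) + 2017555\right) = - \frac{34729486 \left(- \frac{1246029577123}{343299732550} + 2017555\right)}{59} = \left(- \frac{34729486}{59}\right) \frac{692624845875338127}{343299732550} = - \frac{12027252444039856613456361}{10127342110225}$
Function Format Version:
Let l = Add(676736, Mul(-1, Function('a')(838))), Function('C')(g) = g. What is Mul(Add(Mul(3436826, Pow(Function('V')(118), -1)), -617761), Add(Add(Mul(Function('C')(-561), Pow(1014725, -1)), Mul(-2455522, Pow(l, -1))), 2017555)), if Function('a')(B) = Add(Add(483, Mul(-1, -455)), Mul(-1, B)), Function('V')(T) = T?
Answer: Rational(-12027252444039856613456361, 10127342110225) ≈ -1.1876e+12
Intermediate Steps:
Function('a')(B) = Add(938, Mul(-1, B)) (Function('a')(B) = Add(Add(483, 455), Mul(-1, B)) = Add(938, Mul(-1, B)))
l = 676636 (l = Add(676736, Mul(-1, Add(938, Mul(-1, 838)))) = Add(676736, Mul(-1, Add(938, -838))) = Add(676736, Mul(-1, 100)) = Add(676736, -100) = 676636)
Mul(Add(Mul(3436826, Pow(Function('V')(118), -1)), -617761), Add(Add(Mul(Function('C')(-561), Pow(1014725, -1)), Mul(-2455522, Pow(l, -1))), 2017555)) = Mul(Add(Mul(3436826, Pow(118, -1)), -617761), Add(Add(Mul(-561, Pow(1014725, -1)), Mul(-2455522, Pow(676636, -1))), 2017555)) = Mul(Add(Mul(3436826, Rational(1, 118)), -617761), Add(Add(Mul(-561, Rational(1, 1014725)), Mul(-2455522, Rational(1, 676636))), 2017555)) = Mul(Add(Rational(1718413, 59), -617761), Add(Add(Rational(-561, 1014725), Rational(-1227761, 338318)), 2017555)) = Mul(Rational(-34729486, 59), Add(Rational(-1246029577123, 343299732550), 2017555)) = Mul(Rational(-34729486, 59), Rational(692624845875338127, 343299732550)) = Rational(-12027252444039856613456361, 10127342110225)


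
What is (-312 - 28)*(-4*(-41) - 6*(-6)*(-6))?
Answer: 17680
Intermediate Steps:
(-312 - 28)*(-4*(-41) - 6*(-6)*(-6)) = -340*(164 + 36*(-6)) = -340*(164 - 216) = -340*(-52) = 17680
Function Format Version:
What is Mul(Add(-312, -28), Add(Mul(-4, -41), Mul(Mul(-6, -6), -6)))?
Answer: 17680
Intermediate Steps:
Mul(Add(-312, -28), Add(Mul(-4, -41), Mul(Mul(-6, -6), -6))) = Mul(-340, Add(164, Mul(36, -6))) = Mul(-340, Add(164, -216)) = Mul(-340, -52) = 17680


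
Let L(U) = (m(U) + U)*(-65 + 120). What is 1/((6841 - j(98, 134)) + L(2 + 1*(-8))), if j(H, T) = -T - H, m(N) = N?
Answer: 1/6413 ≈ 0.00015593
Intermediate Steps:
j(H, T) = -H - T
L(U) = 110*U (L(U) = (U + U)*(-65 + 120) = (2*U)*55 = 110*U)
1/((6841 - j(98, 134)) + L(2 + 1*(-8))) = 1/((6841 - (-1*98 - 1*134)) + 110*(2 + 1*(-8))) = 1/((6841 - (-98 - 134)) + 110*(2 - 8)) = 1/((6841 - 1*(-232)) + 110*(-6)) = 1/((6841 + 232) - 660) = 1/(7073 - 660) = 1/6413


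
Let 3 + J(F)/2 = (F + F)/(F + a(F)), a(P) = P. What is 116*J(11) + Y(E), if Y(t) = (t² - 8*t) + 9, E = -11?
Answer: -246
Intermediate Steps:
Y(t) = 9 + t² - 8*t
J(F) = -4 (J(F) = -6 + 2*((F + F)/(F + F)) = -6 + 2*((2*F)/((2*F))) = -6 + 2*((2*F)*(1/(2*F))) = -6 + 2*1 = -6 + 2 = -4)
116*J(11) + Y(E) = 116*(-4) + (9 + (-11)² - 8*(-11)) = -464 + (9 + 121 + 88) = -464 + 218 = -246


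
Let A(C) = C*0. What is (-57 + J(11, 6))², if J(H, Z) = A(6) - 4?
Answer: 3721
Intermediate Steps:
A(C) = 0
J(H, Z) = -4 (J(H, Z) = 0 - 4 = -4)
(-57 + J(11, 6))² = (-57 - 4)² = (-61)² = 3721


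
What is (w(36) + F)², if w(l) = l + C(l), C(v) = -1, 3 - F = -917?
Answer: 912025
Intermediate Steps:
F = 920 (F = 3 - 1*(-917) = 3 + 917 = 920)
w(l) = -1 + l (w(l) = l - 1 = -1 + l)
(w(36) + F)² = ((-1 + 36) + 920)² = (35 + 920)² = 955² = 912025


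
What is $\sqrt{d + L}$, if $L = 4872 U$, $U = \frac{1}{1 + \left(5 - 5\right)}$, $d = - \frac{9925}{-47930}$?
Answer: $\frac{\sqrt{447713909522}}{9586} \approx 69.801$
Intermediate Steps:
$d = \frac{1985}{9586}$ ($d = \left(-9925\right) \left(- \frac{1}{47930}\right) = \frac{1985}{9586} \approx 0.20707$)
$U = 1$ ($U = \frac{1}{1 + 0} = 1^{-1} = 1$)
$L = 4872$ ($L = 4872 \cdot 1 = 4872$)
$\sqrt{d + L} = \sqrt{\frac{1985}{9586} + 4872} = \sqrt{\frac{46704977}{9586}} = \frac{\sqrt{447713909522}}{9586}$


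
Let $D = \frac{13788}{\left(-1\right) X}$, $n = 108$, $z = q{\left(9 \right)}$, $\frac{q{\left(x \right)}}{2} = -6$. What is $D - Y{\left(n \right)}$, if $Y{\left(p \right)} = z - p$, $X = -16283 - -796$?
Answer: $\frac{1872228}{15487} \approx 120.89$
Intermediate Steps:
$q{\left(x \right)} = -12$ ($q{\left(x \right)} = 2 \left(-6\right) = -12$)
$z = -12$
$X = -15487$ ($X = -16283 + 796 = -15487$)
$D = \frac{13788}{15487}$ ($D = \frac{13788}{\left(-1\right) \left(-15487\right)} = \frac{13788}{15487} \approx 0.8903$)
$Y{\left(p \right)} = -12 - p$
$D - Y{\left(n \right)} = \frac{13788}{15487} - \left(-12 - 108\right) = \frac{13788}{15487} - -120 = \frac{13788}{15487} + 120 = \frac{1872228}{15487}$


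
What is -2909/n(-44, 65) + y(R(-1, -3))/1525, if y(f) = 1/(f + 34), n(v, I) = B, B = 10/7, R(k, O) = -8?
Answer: -40369647/19825 ≈ -2036.3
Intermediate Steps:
B = 10/7 (B = 10*(1/7) = 10/7 ≈ 1.4286)
n(v, I) = 10/7
y(f) = 1/(34 + f)
-2909/n(-44, 65) + y(R(-1, -3))/1525 = -2909/10/7 + 1/((34 - 8)*1525) = -2909*7/10 + (1/1525)/26 = -20363/10 + (1/26)*(1/1525) = -20363/10 + 1/39650 = -40369647/19825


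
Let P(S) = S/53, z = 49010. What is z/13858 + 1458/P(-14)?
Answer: -1583102/287 ≈ -5516.0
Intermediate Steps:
P(S) = S/53 (P(S) = S*(1/53) = S/53)
z/13858 + 1458/P(-14) = 49010/13858 + 1458/(((1/53)*(-14))) = 49010*(1/13858) + 1458/(-14/53) = 145/41 + 1458*(-53/14) = 145/41 - 38637/7 = -1583102/287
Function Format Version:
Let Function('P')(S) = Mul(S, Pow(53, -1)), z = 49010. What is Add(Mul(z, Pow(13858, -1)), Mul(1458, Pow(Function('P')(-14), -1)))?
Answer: Rational(-1583102, 287) ≈ -5516.0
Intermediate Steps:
Function('P')(S) = Mul(Rational(1, 53), S) (Function('P')(S) = Mul(S, Rational(1, 53)) = Mul(Rational(1, 53), S))
Add(Mul(z, Pow(13858, -1)), Mul(1458, Pow(Function('P')(-14), -1))) = Add(Mul(49010, Pow(13858, -1)), Mul(1458, Pow(Mul(Rational(1, 53), -14), -1))) = Add(Mul(49010, Rational(1, 13858)), Mul(1458, Pow(Rational(-14, 53), -1))) = Add(Rational(145, 41), Mul(1458, Rational(-53, 14))) = Add(Rational(145, 41), Rational(-38637, 7)) = Rational(-1583102, 287)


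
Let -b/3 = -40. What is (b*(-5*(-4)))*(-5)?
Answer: -12000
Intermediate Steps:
b = 120 (b = -3*(-40) = 120)
(b*(-5*(-4)))*(-5) = (120*(-5*(-4)))*(-5) = (120*20)*(-5) = 2400*(-5) = -12000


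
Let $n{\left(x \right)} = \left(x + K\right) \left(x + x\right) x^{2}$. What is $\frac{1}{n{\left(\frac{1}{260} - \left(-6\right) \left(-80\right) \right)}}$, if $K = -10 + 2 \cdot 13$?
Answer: $\frac{2284880000}{234488228043303440961} \approx 9.7441 \cdot 10^{-12}$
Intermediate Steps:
$K = 16$ ($K = -10 + 26 = 16$)
$n{\left(x \right)} = 2 x^{3} \left(16 + x\right)$ ($n{\left(x \right)} = \left(x + 16\right) \left(x + x\right) x^{2} = \left(16 + x\right) 2 x x^{2} = 2 x \left(16 + x\right) x^{2} = 2 x^{3} \left(16 + x\right)$)
$\frac{1}{n{\left(\frac{1}{260} - \left(-6\right) \left(-80\right) \right)}} = \frac{1}{2 \left(\frac{1}{260} - \left(-6\right) \left(-80\right)\right)^{3} \left(16 + \left(\frac{1}{260} - \left(-6\right) \left(-80\right)\right)\right)} = \frac{1}{2 \left(\frac{1}{260} - 480\right)^{3} \left(16 + \left(\frac{1}{260} - 480\right)\right)} = \frac{1}{2 \left(- \frac{124799}{260}\right)^{3} \left(16 - \frac{124799}{260}\right)} = \frac{1}{2 \left(- \frac{1943718267254399}{17576000}\right) \left(- \frac{120639}{260}\right)} = \frac{1}{\frac{234488228043303440961}{2284880000}} = \frac{2284880000}{234488228043303440961}$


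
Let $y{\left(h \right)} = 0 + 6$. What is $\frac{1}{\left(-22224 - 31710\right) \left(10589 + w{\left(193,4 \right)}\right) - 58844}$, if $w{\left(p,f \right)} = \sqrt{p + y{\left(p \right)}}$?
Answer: $- \frac{285582985}{163114993209823028} + \frac{26967 \sqrt{199}}{163114993209823028} \approx -1.7485 \cdot 10^{-9}$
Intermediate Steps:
$y{\left(h \right)} = 6$
$w{\left(p,f \right)} = \sqrt{6 + p}$ ($w{\left(p,f \right)} = \sqrt{p + 6} = \sqrt{6 + p}$)
$\frac{1}{\left(-22224 - 31710\right) \left(10589 + w{\left(193,4 \right)}\right) - 58844} = \frac{1}{\left(-22224 - 31710\right) \left(10589 + \sqrt{6 + 193}\right) - 58844} = \frac{1}{- 53934 \left(10589 + \sqrt{199}\right) - 58844} = \frac{1}{\left(-571107126 - 53934 \sqrt{199}\right) - 58844} = \frac{1}{-571165970 - 53934 \sqrt{199}}$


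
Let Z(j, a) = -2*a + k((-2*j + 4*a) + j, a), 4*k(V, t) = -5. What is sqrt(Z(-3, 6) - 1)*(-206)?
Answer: -103*I*sqrt(57) ≈ -777.63*I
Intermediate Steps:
k(V, t) = -5/4 (k(V, t) = (1/4)*(-5) = -5/4)
Z(j, a) = -5/4 - 2*a (Z(j, a) = -2*a - 5/4 = -5/4 - 2*a)
sqrt(Z(-3, 6) - 1)*(-206) = sqrt((-5/4 - 2*6) - 1)*(-206) = sqrt((-5/4 - 12) - 1)*(-206) = sqrt(-53/4 - 1)*(-206) = sqrt(-57/4)*(-206) = (I*sqrt(57)/2)*(-206) = -103*I*sqrt(57)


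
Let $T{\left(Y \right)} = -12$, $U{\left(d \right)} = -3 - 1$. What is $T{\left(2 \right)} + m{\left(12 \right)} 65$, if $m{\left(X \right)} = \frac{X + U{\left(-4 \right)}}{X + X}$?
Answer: $\frac{29}{3} \approx 9.6667$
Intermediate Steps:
$U{\left(d \right)} = -4$ ($U{\left(d \right)} = -3 - 1 = -4$)
$m{\left(X \right)} = \frac{-4 + X}{2 X}$ ($m{\left(X \right)} = \frac{X - 4}{X + X} = \frac{-4 + X}{2 X}$)
$T{\left(2 \right)} + m{\left(12 \right)} 65 = -12 + \frac{-4 + 12}{2 \cdot 12} \cdot 65 = -12 + \frac{1}{2} \cdot \frac{1}{12} \cdot 8 \cdot 65 = -12 + \frac{1}{3} \cdot 65 = -12 + \frac{65}{3} = \frac{29}{3}$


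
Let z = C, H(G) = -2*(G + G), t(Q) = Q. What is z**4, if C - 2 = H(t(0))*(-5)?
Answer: 16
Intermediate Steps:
H(G) = -4*G
C = 2 (C = 2 - 4*0*(-5) = 2 + 0*(-5) = 2 + 0 = 2)
z = 2
z**4 = 2**4 = 16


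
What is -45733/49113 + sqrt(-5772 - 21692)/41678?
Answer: -45733/49113 + I*sqrt(6866)/20839 ≈ -0.93118 + 0.0039763*I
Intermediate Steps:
-45733/49113 + sqrt(-5772 - 21692)/41678 = -45733*1/49113 + sqrt(-27464)*(1/41678) = -45733/49113 + (2*I*sqrt(6866))*(1/41678) = -45733/49113 + I*sqrt(6866)/20839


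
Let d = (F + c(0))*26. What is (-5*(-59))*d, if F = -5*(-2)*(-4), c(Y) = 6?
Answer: -260780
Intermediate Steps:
F = -40 (F = 10*(-4) = -40)
d = -884 (d = (-40 + 6)*26 = -34*26 = -884)
(-5*(-59))*d = -5*(-59)*(-884) = 295*(-884) = -260780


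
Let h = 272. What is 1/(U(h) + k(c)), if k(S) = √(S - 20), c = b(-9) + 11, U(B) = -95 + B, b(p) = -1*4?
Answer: 177/31342 - I*√13/31342 ≈ 0.0056474 - 0.00011504*I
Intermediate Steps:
b(p) = -4
c = 7 (c = -4 + 11 = 7)
k(S) = √(-20 + S)
1/(U(h) + k(c)) = 1/((-95 + 272) + √(-20 + 7)) = 1/(177 + √(-13)) = 1/(177 + I*√13)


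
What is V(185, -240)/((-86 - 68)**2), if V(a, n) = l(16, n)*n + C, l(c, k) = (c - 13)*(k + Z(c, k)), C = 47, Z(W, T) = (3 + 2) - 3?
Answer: 171407/23716 ≈ 7.2275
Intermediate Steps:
Z(W, T) = 2 (Z(W, T) = 5 - 3 = 2)
l(c, k) = (-13 + c)*(2 + k) (l(c, k) = (c - 13)*(k + 2) = (-13 + c)*(2 + k))
V(a, n) = 47 + n*(6 + 3*n) (V(a, n) = (-26 - 13*n + 2*16 + 16*n)*n + 47 = (-26 - 13*n + 32 + 16*n)*n + 47 = (6 + 3*n)*n + 47 = n*(6 + 3*n) + 47 = 47 + n*(6 + 3*n))
V(185, -240)/((-86 - 68)**2) = (47 + 3*(-240)*(2 - 240))/((-86 - 68)**2) = (47 + 3*(-240)*(-238))/((-154)**2) = (47 + 171360)/23716 = 171407*(1/23716) = 171407/23716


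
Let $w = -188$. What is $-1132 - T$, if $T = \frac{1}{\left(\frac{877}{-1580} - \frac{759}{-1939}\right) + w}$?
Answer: $- \frac{652551742656}{576461843} \approx -1132.0$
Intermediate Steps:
$T = - \frac{3063620}{576461843}$ ($T = \frac{1}{\left(\frac{877}{-1580} - \frac{759}{-1939}\right) - 188} = \frac{1}{\left(877 \left(- \frac{1}{1580}\right) - - \frac{759}{1939}\right) - 188} = \frac{1}{\left(- \frac{877}{1580} + \frac{759}{1939}\right) - 188} = \frac{1}{- \frac{501283}{3063620} - 188} = \frac{1}{- \frac{576461843}{3063620}} = - \frac{3063620}{576461843} \approx -0.0053145$)
$-1132 - T = -1132 - - \frac{3063620}{576461843} = -1132 + \frac{3063620}{576461843} = - \frac{652551742656}{576461843}$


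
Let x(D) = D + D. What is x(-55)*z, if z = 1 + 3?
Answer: -440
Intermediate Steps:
x(D) = 2*D
z = 4
x(-55)*z = (2*(-55))*4 = -110*4 = -440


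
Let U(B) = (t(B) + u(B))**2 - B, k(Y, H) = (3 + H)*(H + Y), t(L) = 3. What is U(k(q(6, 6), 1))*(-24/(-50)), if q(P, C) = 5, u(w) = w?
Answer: 1692/5 ≈ 338.40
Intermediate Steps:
U(B) = (3 + B)**2 - B
U(k(q(6, 6), 1))*(-24/(-50)) = ((3 + (1**2 + 3*1 + 3*5 + 1*5))**2 - (1**2 + 3*1 + 3*5 + 1*5))*(-24/(-50)) = ((3 + (1 + 3 + 15 + 5))**2 - (1 + 3 + 15 + 5))*(-24*(-1/50)) = ((3 + 24)**2 - 1*24)*(12/25) = (27**2 - 24)*(12/25) = (729 - 24)*(12/25) = 705*(12/25) = 1692/5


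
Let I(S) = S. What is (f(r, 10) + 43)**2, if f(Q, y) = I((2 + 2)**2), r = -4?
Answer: 3481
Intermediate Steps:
f(Q, y) = 16 (f(Q, y) = (2 + 2)**2 = 4**2 = 16)
(f(r, 10) + 43)**2 = (16 + 43)**2 = 59**2 = 3481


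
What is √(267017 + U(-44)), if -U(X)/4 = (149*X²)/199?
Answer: √10344522873/199 ≈ 511.10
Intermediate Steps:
U(X) = -596*X²/199 (U(X) = -4*149*X²/199 = -596*X²/199)
√(267017 + U(-44)) = √(267017 - 596/199*(-44)²) = √(267017 - 596/199*1936) = √(267017 - 1153856/199) = √(51982527/199) = √10344522873/199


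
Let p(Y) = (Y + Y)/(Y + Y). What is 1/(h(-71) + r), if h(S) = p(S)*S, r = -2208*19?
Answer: -1/42023 ≈ -2.3796e-5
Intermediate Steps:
r = -41952
p(Y) = 1 (p(Y) = (2*Y)/((2*Y)) = (2*Y)*(1/(2*Y)) = 1)
h(S) = S (h(S) = 1*S = S)
1/(h(-71) + r) = 1/(-71 - 41952) = 1/(-42023) = -1/42023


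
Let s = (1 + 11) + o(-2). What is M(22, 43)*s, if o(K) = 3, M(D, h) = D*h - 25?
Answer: 13815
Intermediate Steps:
M(D, h) = -25 + D*h
s = 15 (s = (1 + 11) + 3 = 12 + 3 = 15)
M(22, 43)*s = (-25 + 22*43)*15 = (-25 + 946)*15 = 921*15 = 13815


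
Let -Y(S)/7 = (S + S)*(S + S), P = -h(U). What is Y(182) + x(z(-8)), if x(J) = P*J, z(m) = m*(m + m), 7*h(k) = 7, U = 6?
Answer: -927600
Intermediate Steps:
h(k) = 1 (h(k) = (1/7)*7 = 1)
z(m) = 2*m**2 (z(m) = m*(2*m) = 2*m**2)
P = -1 (P = -1*1 = -1)
x(J) = -J
Y(S) = -28*S**2 (Y(S) = -7*(S + S)*(S + S) = -7*2*S*2*S = -28*S**2)
Y(182) + x(z(-8)) = -28*182**2 - 2*(-8)**2 = -28*33124 - 2*64 = -927472 - 1*128 = -927472 - 128 = -927600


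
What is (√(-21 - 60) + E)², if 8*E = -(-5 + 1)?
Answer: -323/4 + 9*I ≈ -80.75 + 9.0*I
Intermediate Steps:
E = ½ (E = (-(-5 + 1))/8 = (-1*(-4))/8 = (⅛)*4 = ½ ≈ 0.50000)
(√(-21 - 60) + E)² = (√(-21 - 60) + ½)² = (√(-81) + ½)² = (9*I + ½)² = (½ + 9*I)²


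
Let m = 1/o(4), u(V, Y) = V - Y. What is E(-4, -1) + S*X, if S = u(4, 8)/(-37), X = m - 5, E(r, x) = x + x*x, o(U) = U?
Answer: -19/37 ≈ -0.51351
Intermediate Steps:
E(r, x) = x + x²
m = ¼ (m = 1/4 = ¼ ≈ 0.25000)
X = -19/4 (X = ¼ - 5 = -19/4 ≈ -4.7500)
S = 4/37 (S = (4 - 1*8)/(-37) = (4 - 8)*(-1/37) = -4*(-1/37) = 4/37 ≈ 0.10811)
E(-4, -1) + S*X = -(1 - 1) + (4/37)*(-19/4) = -1*0 - 19/37 = 0 - 19/37 = -19/37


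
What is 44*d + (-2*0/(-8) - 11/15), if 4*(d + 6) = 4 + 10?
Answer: -1661/15 ≈ -110.73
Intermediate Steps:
d = -5/2 (d = -6 + (4 + 10)/4 = -6 + (¼)*14 = -6 + 7/2 = -5/2 ≈ -2.5000)
44*d + (-2*0/(-8) - 11/15) = 44*(-5/2) + (-2*0/(-8) - 11/15) = -110 + (0*(-⅛) - 11*1/15) = -110 + (0 - 11/15) = -110 - 11/15 = -1661/15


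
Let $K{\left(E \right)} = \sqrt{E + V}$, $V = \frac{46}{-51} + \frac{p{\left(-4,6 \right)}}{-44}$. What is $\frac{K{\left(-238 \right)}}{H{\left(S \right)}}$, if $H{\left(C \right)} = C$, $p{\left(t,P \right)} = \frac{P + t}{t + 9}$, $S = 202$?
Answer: $\frac{i \sqrt{7519032510}}{1133220} \approx 0.076519 i$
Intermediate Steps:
$p{\left(t,P \right)} = \frac{P + t}{9 + t}$
$V = - \frac{5111}{5610}$ ($V = \frac{46}{-51} + \frac{\frac{1}{9 - 4} \left(6 - 4\right)}{-44} = 46 \left(- \frac{1}{51}\right) + \frac{1}{5} \cdot 2 \left(- \frac{1}{44}\right) = - \frac{46}{51} + \frac{1}{5} \cdot 2 \left(- \frac{1}{44}\right) = - \frac{46}{51} + \frac{2}{5} \left(- \frac{1}{44}\right) = - \frac{46}{51} - \frac{1}{110} = - \frac{5111}{5610} \approx -0.91105$)
$K{\left(E \right)} = \sqrt{- \frac{5111}{5610} + E}$ ($K{\left(E \right)} = \sqrt{E - \frac{5111}{5610}} = \sqrt{- \frac{5111}{5610} + E}$)
$\frac{K{\left(-238 \right)}}{H{\left(S \right)}} = \frac{\frac{1}{5610} \sqrt{-28672710 + 31472100 \left(-238\right)}}{202} = \frac{\sqrt{-28672710 - 7490359800}}{5610} \cdot \frac{1}{202} = \frac{\sqrt{-7519032510}}{5610} \cdot \frac{1}{202} = \frac{i \sqrt{7519032510}}{5610} \cdot \frac{1}{202} = \frac{i \sqrt{7519032510}}{1133220}$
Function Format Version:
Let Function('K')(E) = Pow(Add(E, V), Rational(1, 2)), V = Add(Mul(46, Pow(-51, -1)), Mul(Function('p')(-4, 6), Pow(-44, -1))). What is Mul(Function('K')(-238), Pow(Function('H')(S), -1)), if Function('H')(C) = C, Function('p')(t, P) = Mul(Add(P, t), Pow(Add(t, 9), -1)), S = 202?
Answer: Mul(Rational(1, 1133220), I, Pow(7519032510, Rational(1, 2))) ≈ Mul(0.076519, I)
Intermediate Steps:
Function('p')(t, P) = Mul(Pow(Add(9, t), -1), Add(P, t)) (Function('p')(t, P) = Mul(Add(P, t), Pow(Add(9, t), -1)) = Mul(Pow(Add(9, t), -1), Add(P, t)))
V = Rational(-5111, 5610) (V = Add(Mul(46, Pow(-51, -1)), Mul(Mul(Pow(Add(9, -4), -1), Add(6, -4)), Pow(-44, -1))) = Add(Mul(46, Rational(-1, 51)), Mul(Mul(Pow(5, -1), 2), Rational(-1, 44))) = Add(Rational(-46, 51), Mul(Mul(Rational(1, 5), 2), Rational(-1, 44))) = Add(Rational(-46, 51), Mul(Rational(2, 5), Rational(-1, 44))) = Add(Rational(-46, 51), Rational(-1, 110)) = Rational(-5111, 5610) ≈ -0.91105)
Function('K')(E) = Pow(Add(Rational(-5111, 5610), E), Rational(1, 2)) (Function('K')(E) = Pow(Add(E, Rational(-5111, 5610)), Rational(1, 2)) = Pow(Add(Rational(-5111, 5610), E), Rational(1, 2)))
Mul(Function('K')(-238), Pow(Function('H')(S), -1)) = Mul(Mul(Rational(1, 5610), Pow(Add(-28672710, Mul(31472100, -238)), Rational(1, 2))), Pow(202, -1)) = Mul(Mul(Rational(1, 5610), Pow(Add(-28672710, -7490359800), Rational(1, 2))), Rational(1, 202)) = Mul(Mul(Rational(1, 5610), Pow(-7519032510, Rational(1, 2))), Rational(1, 202)) = Mul(Mul(Rational(1, 5610), Mul(I, Pow(7519032510, Rational(1, 2)))), Rational(1, 202)) = Mul(Mul(Rational(1, 5610), I, Pow(7519032510, Rational(1, 2))), Rational(1, 202)) = Mul(Rational(1, 1133220), I, Pow(7519032510, Rational(1, 2)))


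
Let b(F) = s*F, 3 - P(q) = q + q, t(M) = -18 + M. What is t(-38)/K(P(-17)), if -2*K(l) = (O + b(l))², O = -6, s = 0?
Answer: 28/9 ≈ 3.1111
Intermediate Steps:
P(q) = 3 - 2*q (P(q) = 3 - (q + q) = 3 - 2*q)
b(F) = 0 (b(F) = 0*F = 0)
K(l) = -18 (K(l) = -(-6 + 0)²/2 = -½*(-6)² = -½*36 = -18)
t(-38)/K(P(-17)) = (-18 - 38)/(-18) = -56*(-1/18) = 28/9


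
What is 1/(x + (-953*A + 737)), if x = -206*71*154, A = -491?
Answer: -1/1783744 ≈ -5.6062e-7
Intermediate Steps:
x = -2252404 (x = -14626*154 = -2252404)
1/(x + (-953*A + 737)) = 1/(-2252404 + (-953*(-491) + 737)) = 1/(-2252404 + (467923 + 737)) = 1/(-2252404 + 468660) = 1/(-1783744) = -1/1783744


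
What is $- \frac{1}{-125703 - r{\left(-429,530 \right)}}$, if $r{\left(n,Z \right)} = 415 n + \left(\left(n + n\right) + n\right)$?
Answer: $- \frac{1}{53619} \approx -1.865 \cdot 10^{-5}$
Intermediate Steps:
$r{\left(n,Z \right)} = 418 n$ ($r{\left(n,Z \right)} = 415 n + \left(2 n + n\right) = 415 n + 3 n = 418 n$)
$- \frac{1}{-125703 - r{\left(-429,530 \right)}} = - \frac{1}{-125703 - 418 \left(-429\right)} = - \frac{1}{-125703 - -179322} = - \frac{1}{-125703 + 179322} = - \frac{1}{53619}$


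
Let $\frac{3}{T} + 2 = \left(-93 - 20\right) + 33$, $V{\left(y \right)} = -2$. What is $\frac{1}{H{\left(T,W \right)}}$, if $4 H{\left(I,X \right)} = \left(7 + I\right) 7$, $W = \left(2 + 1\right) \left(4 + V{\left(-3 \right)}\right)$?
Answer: $\frac{328}{3997} \approx 0.082062$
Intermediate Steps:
$T = - \frac{3}{82}$ ($T = \frac{3}{-2 + \left(\left(-93 - 20\right) + 33\right)} = \frac{3}{-2 + \left(-113 + 33\right)} = \frac{3}{-2 - 80} = \frac{3}{-82} = 3 \left(- \frac{1}{82}\right) = - \frac{3}{82} \approx -0.036585$)
$W = 6$ ($W = \left(2 + 1\right) \left(4 - 2\right) = 3 \cdot 2 = 6$)
$H{\left(I,X \right)} = \frac{49}{4} + \frac{7 I}{4}$ ($H{\left(I,X \right)} = \frac{\left(7 + I\right) 7}{4} = \frac{49 + 7 I}{4} = \frac{49}{4} + \frac{7 I}{4}$)
$\frac{1}{H{\left(T,W \right)}} = \frac{1}{\frac{49}{4} + \frac{7}{4} \left(- \frac{3}{82}\right)} = \frac{1}{\frac{49}{4} - \frac{21}{328}} = \frac{1}{\frac{3997}{328}} = \frac{328}{3997}$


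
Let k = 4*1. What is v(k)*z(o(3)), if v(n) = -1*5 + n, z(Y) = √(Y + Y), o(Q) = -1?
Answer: -I*√2 ≈ -1.4142*I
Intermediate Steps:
z(Y) = √2*√Y (z(Y) = √(2*Y) = √2*√Y)
k = 4
v(n) = -5 + n
v(k)*z(o(3)) = (-5 + 4)*(√2*√(-1)) = -√2*I = -I*√2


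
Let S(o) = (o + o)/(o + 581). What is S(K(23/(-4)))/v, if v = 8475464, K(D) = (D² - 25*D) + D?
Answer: 391/7284661308 ≈ 5.3674e-8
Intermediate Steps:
K(D) = D² - 24*D
S(o) = 2*o/(581 + o) (S(o) = (2*o)/(581 + o) = 2*o/(581 + o))
S(K(23/(-4)))/v = (2*((23/(-4))*(-24 + 23/(-4)))/(581 + (23/(-4))*(-24 + 23/(-4))))/8475464 = (2*((23*(-¼))*(-24 + 23*(-¼)))/(581 + (23*(-¼))*(-24 + 23*(-¼))))*(1/8475464) = (2*(-23*(-24 - 23/4)/4)/(581 - 23*(-24 - 23/4)/4))*(1/8475464) = (2*(-23/4*(-119/4))/(581 - 23/4*(-119/4)))*(1/8475464) = (2*(2737/16)/(581 + 2737/16))*(1/8475464) = (2*(2737/16)/(12033/16))*(1/8475464) = (2*(2737/16)*(16/12033))*(1/8475464) = (782/1719)*(1/8475464) = 391/7284661308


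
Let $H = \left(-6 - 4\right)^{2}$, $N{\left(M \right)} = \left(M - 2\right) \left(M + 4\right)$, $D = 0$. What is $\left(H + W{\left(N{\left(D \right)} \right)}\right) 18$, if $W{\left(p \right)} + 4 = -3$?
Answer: $1674$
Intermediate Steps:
$N{\left(M \right)} = \left(-2 + M\right) \left(4 + M\right)$
$H = 100$ ($H = \left(-10\right)^{2} = 100$)
$W{\left(p \right)} = -7$ ($W{\left(p \right)} = -4 - 3 = -7$)
$\left(H + W{\left(N{\left(D \right)} \right)}\right) 18 = \left(100 - 7\right) 18 = 93 \cdot 18 = 1674$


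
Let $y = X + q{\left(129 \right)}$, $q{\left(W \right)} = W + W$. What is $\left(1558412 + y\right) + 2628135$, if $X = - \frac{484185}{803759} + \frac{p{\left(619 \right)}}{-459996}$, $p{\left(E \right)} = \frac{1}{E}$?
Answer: $\frac{958193509569810250681}{228860347552716} \approx 4.1868 \cdot 10^{6}$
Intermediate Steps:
$q{\left(W \right)} = 2 W$
$X = - \frac{137865638861699}{228860347552716}$ ($X = - \frac{484185}{803759} + \frac{1}{619 \left(-459996\right)} = \left(-484185\right) \frac{1}{803759} + \frac{1}{619} \left(- \frac{1}{459996}\right) = - \frac{484185}{803759} - \frac{1}{284737524} = - \frac{137865638861699}{228860347552716} \approx -0.6024$)
$y = \frac{58908104029739029}{228860347552716}$ ($y = - \frac{137865638861699}{228860347552716} + 2 \cdot 129 = - \frac{137865638861699}{228860347552716} + 258 = \frac{58908104029739029}{228860347552716} \approx 257.4$)
$\left(1558412 + y\right) + 2628135 = \left(1558412 + \frac{58908104029739029}{228860347552716}\right) + 2628135 = \frac{356717620054352986021}{228860347552716} + 2628135 = \frac{958193509569810250681}{228860347552716}$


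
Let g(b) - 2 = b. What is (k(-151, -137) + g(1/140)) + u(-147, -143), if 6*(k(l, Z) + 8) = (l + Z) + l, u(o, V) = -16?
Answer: -39967/420 ≈ -95.160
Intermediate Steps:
k(l, Z) = -8 + l/3 + Z/6 (k(l, Z) = -8 + ((l + Z) + l)/6 = -8 + ((Z + l) + l)/6 = -8 + (Z + 2*l)/6 = -8 + (l/3 + Z/6) = -8 + l/3 + Z/6)
g(b) = 2 + b
(k(-151, -137) + g(1/140)) + u(-147, -143) = ((-8 + (⅓)*(-151) + (⅙)*(-137)) + (2 + 1/140)) - 16 = ((-8 - 151/3 - 137/6) + (2 + 1/140)) - 16 = (-487/6 + 281/140) - 16 = -33247/420 - 16 = -39967/420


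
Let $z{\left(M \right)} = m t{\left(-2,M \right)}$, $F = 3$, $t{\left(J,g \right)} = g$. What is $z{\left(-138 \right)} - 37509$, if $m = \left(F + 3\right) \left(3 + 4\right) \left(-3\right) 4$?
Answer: $32043$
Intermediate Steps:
$m = -504$ ($m = \left(3 + 3\right) \left(3 + 4\right) \left(-3\right) 4 = 6 \cdot 7 \left(-3\right) 4 = 42 \left(-3\right) 4 = \left(-126\right) 4 = -504$)
$z{\left(M \right)} = - 504 M$
$z{\left(-138 \right)} - 37509 = \left(-504\right) \left(-138\right) - 37509 = 69552 - 37509 = 32043$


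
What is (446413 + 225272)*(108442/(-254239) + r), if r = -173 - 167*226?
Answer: -6474761377603995/254239 ≈ -2.5467e+10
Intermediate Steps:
r = -37915 (r = -173 - 37742 = -37915)
(446413 + 225272)*(108442/(-254239) + r) = (446413 + 225272)*(108442/(-254239) - 37915) = 671685*(108442*(-1/254239) - 37915) = 671685*(-108442/254239 - 37915) = 671685*(-9639580127/254239) = -6474761377603995/254239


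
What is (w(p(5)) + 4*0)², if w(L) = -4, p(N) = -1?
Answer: 16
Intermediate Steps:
(w(p(5)) + 4*0)² = (-4 + 4*0)² = (-4 + 0)² = (-4)² = 16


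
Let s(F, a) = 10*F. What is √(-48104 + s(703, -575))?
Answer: I*√41074 ≈ 202.67*I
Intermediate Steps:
√(-48104 + s(703, -575)) = √(-48104 + 10*703) = √(-48104 + 7030) = √(-41074) = I*√41074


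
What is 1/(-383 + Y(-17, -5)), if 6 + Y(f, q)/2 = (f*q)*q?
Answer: -1/1245 ≈ -0.00080321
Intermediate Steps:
Y(f, q) = -12 + 2*f*q² (Y(f, q) = -12 + 2*((f*q)*q) = -12 + 2*(f*q²) = -12 + 2*f*q²)
1/(-383 + Y(-17, -5)) = 1/(-383 + (-12 + 2*(-17)*(-5)²)) = 1/(-383 + (-12 + 2*(-17)*25)) = 1/(-383 + (-12 - 850)) = 1/(-383 - 862) = 1/(-1245) = -1/1245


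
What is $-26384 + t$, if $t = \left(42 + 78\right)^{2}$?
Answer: $-11984$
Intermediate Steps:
$t = 14400$ ($t = 120^{2} = 14400$)
$-26384 + t = -26384 + 14400 = -11984$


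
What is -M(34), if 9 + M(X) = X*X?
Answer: -1147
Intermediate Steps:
M(X) = -9 + X² (M(X) = -9 + X*X = -9 + X²)
-M(34) = -(-9 + 34²) = -(-9 + 1156) = -1*1147 = -1147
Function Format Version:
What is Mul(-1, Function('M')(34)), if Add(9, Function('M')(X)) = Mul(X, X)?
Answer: -1147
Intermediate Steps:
Function('M')(X) = Add(-9, Pow(X, 2)) (Function('M')(X) = Add(-9, Mul(X, X)) = Add(-9, Pow(X, 2)))
Mul(-1, Function('M')(34)) = Mul(-1, Add(-9, Pow(34, 2))) = Mul(-1, Add(-9, 1156)) = Mul(-1, 1147) = -1147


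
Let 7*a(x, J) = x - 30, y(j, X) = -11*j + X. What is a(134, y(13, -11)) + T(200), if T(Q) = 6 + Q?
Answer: 1546/7 ≈ 220.86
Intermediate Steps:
y(j, X) = X - 11*j
a(x, J) = -30/7 + x/7 (a(x, J) = (x - 30)/7 = (-30 + x)/7 = -30/7 + x/7)
a(134, y(13, -11)) + T(200) = (-30/7 + (1/7)*134) + (6 + 200) = (-30/7 + 134/7) + 206 = 104/7 + 206 = 1546/7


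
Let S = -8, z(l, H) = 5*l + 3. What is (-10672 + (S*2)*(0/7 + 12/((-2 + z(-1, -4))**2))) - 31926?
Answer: -42610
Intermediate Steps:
z(l, H) = 3 + 5*l
(-10672 + (S*2)*(0/7 + 12/((-2 + z(-1, -4))**2))) - 31926 = (-10672 + (-8*2)*(0/7 + 12/((-2 + (3 + 5*(-1)))**2))) - 31926 = (-10672 - 16*(0*(1/7) + 12/((-2 + (3 - 5))**2))) - 31926 = (-10672 - 16*(0 + 12/((-2 - 2)**2))) - 31926 = (-10672 - 16*(0 + 12/((-4)**2))) - 31926 = (-10672 - 16*(0 + 12/16)) - 31926 = (-10672 - 16*(0 + 12*(1/16))) - 31926 = (-10672 - 16*(0 + 3/4)) - 31926 = (-10672 - 16*3/4) - 31926 = (-10672 - 12) - 31926 = -10684 - 31926 = -42610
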